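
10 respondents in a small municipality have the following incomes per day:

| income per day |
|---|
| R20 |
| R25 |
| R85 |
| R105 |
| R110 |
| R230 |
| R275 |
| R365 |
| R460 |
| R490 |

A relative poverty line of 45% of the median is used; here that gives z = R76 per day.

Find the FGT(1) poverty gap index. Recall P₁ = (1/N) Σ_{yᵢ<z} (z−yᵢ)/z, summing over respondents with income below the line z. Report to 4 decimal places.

Poor units: R20, R25 (q = 2 of N = 10).
Shortfall ratios: (76−20)/76 = 0.7368; (76−25)/76 = 0.6711.
Σ = 1.407895. Dividing by the full population N = 10 gives P₁ = 0.1408.

0.1408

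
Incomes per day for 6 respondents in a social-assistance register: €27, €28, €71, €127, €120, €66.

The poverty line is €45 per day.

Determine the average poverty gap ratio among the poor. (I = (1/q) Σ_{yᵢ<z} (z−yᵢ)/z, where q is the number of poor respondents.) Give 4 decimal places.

0.3889

Poor units: €27, €28 (q = 2 of N = 6).
Relative gaps: 0.4000, 0.3778; sum = 0.777778.
The income-gap ratio divides by q (the poor only): 0.777778 / 2 = 0.3889.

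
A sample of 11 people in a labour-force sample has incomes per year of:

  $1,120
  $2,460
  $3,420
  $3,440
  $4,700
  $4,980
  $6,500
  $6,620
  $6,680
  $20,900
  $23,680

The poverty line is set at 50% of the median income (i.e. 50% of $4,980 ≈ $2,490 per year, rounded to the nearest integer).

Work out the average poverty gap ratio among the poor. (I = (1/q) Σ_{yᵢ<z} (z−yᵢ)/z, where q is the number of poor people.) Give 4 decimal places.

0.2811

Below z: $1,120, $2,460 (q = 2 of N = 11).
Relative gaps: 0.5502, 0.0120; sum = 0.562249.
I averages over the q = 2 poor units only: 0.562249 / 2 = 0.2811.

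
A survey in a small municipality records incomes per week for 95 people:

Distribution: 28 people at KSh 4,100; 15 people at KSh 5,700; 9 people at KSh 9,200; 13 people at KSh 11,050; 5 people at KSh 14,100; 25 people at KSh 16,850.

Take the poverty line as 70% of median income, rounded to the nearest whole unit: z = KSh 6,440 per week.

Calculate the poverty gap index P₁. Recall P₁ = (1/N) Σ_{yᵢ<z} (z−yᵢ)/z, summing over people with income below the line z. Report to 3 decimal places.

Poor units: 28×KSh 4,100, 15×KSh 5,700 (q = 43 of N = 95).
Normalized shortfalls: (6440−4100)/6440 = 0.3634 (×28); (6440−5700)/6440 = 0.1149 (×15).
Σ = 11.897516. Dividing by the full population N = 95 gives P₁ = 0.125.

0.125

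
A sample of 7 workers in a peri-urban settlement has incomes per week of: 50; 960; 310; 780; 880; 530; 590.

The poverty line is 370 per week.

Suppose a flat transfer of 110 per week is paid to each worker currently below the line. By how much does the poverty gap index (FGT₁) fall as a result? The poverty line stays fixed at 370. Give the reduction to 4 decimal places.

0.0656

Before: below the line — 50, 310; poverty gap index (FGT₁) = 0.146718.
After the 110 transfer: below the line — 160; poverty gap index (FGT₁) = 0.081081.
Reduction = 0.146718 − 0.081081 = 0.0656.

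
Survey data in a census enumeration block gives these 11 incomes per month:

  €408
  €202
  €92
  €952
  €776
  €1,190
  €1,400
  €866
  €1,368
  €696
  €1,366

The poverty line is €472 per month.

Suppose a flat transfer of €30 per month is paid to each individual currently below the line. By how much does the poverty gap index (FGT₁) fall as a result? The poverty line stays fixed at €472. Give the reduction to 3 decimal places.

0.017

Before: below the line — €92, €202, €408; poverty gap index (FGT₁) = 0.13752.
After the €30 transfer: below the line — €122, €232, €438; poverty gap index (FGT₁) = 0.12018.
Reduction = 0.13752 − 0.12018 = 0.017.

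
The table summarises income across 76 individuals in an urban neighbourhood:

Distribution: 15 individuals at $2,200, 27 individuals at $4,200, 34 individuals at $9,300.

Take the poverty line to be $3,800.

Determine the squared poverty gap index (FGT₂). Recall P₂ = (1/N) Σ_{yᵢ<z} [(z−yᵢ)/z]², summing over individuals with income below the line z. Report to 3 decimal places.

Poor units: 15×$2,200 (q = 15 of N = 76).
Normalized shortfalls: (3800−2200)/3800 = 0.4211 (×15).
Squared: 0.1773 (×15).
Sum = 2.659280; P₂ = 2.659280 / 76 = 0.035.

0.035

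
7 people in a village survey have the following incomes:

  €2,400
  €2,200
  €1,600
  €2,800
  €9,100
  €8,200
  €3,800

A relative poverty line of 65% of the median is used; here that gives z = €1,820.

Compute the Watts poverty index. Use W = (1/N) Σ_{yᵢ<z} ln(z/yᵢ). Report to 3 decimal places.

Below z: €1,600 (q = 1 of N = 7).
Log shortfalls: ln(1820/1600) = 0.1288.
W = 0.128833 / 7 = 0.018.

0.018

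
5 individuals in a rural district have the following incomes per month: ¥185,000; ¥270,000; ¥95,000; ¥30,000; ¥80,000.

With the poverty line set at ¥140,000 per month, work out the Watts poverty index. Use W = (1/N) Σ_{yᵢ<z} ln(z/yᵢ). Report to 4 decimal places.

0.4976

Below z: ¥30,000, ¥80,000, ¥95,000 (q = 3 of N = 5).
Log gaps: ln(140000/30000) = 1.5404; ln(140000/80000) = 0.5596; ln(140000/95000) = 0.3878.
W = 2.487826 / 5 = 0.4976.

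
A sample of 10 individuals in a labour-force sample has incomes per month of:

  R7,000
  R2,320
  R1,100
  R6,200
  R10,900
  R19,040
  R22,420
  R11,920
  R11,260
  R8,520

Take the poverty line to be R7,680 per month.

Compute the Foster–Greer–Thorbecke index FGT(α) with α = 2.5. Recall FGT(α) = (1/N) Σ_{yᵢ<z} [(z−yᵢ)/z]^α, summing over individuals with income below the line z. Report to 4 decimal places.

0.1105

Below z: R1,100, R2,320, R6,200, R7,000 (q = 4 of N = 10).
Relative gaps: (7680−1100)/7680 = 0.8568; (7680−2320)/7680 = 0.6979; (7680−6200)/7680 = 0.1927; (7680−7000)/7680 = 0.0885.
Raised to α = 2.5: 0.67946; 0.40692; 0.01630; 0.00233.
Sum = 1.105012; FGT(2.5) = 1.105012 / 10 = 0.1105.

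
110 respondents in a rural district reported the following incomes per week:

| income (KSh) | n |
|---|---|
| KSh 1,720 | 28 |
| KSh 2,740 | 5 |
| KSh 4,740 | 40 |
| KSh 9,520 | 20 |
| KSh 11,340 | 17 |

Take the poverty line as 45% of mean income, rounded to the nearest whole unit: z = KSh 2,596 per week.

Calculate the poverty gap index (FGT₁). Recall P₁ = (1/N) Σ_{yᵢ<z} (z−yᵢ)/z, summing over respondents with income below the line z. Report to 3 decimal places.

0.086

Incomes under z: 28×KSh 1,720 (q = 28 of N = 110).
Normalized shortfalls: (2596−1720)/2596 = 0.3374 (×28).
Sum of shortfalls = 9.448382; P₁ averages over all N: 9.448382 / 110 = 0.086.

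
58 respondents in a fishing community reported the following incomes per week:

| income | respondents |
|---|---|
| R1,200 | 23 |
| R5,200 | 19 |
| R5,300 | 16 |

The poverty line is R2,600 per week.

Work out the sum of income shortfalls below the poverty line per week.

R32,200

Poor units: 23×R1,200 (q = 23 of N = 58).
Individual gaps: 23×(2600−1200) = 32200.
Aggregate gap = R32,200.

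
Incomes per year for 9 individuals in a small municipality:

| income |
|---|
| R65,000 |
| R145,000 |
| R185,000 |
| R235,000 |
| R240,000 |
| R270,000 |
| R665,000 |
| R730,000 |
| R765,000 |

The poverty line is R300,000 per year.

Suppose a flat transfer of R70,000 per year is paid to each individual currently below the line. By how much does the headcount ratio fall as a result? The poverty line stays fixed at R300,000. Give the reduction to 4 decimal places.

Before: below the line — R65,000, R145,000, R185,000, R235,000, R240,000, R270,000; headcount ratio = 0.666667.
After the R70,000 transfer: below the line — R135,000, R215,000, R255,000; headcount ratio = 0.333333.
Reduction = 0.666667 − 0.333333 = 0.3333.

0.3333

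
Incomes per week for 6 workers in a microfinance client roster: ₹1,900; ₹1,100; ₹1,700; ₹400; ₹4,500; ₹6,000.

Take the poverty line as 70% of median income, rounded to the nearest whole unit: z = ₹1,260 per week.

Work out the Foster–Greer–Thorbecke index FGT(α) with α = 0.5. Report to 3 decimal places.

Poor units: ₹400, ₹1,100 (q = 2 of N = 6).
Gap ratios (z−y)/z: (1260−400)/1260 = 0.6825; (1260−1100)/1260 = 0.1270.
Raised to α = 0.5: 0.82616; 0.35635.
Sum = 1.182508; FGT(0.5) = 1.182508 / 6 = 0.197.

0.197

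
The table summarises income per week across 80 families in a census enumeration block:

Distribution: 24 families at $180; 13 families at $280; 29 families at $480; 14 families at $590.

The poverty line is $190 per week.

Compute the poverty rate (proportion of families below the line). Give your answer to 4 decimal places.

0.3000

24 of the 80 families have income below $190.
H = 24/80 = 0.3000.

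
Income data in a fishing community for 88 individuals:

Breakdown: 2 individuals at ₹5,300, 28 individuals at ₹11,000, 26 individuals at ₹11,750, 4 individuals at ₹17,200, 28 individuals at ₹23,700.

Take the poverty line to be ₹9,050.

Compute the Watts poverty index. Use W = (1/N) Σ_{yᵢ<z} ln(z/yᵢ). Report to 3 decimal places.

Incomes under z: 2×₹5,300 (q = 2 of N = 88).
Log gaps: ln(9050/5300) = 0.5351 (×2).
W = 1.070116 / 88 = 0.012.

0.012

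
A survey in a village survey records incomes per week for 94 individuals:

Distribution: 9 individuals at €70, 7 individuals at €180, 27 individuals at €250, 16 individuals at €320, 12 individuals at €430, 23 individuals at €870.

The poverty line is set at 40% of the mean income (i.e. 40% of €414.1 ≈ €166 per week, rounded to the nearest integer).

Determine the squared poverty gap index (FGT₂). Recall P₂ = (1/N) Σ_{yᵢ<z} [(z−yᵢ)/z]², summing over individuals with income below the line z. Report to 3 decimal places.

Below the line: 9×€70 (q = 9 of N = 94).
Relative gaps: (166−70)/166 = 0.5783 (×9).
Squared: 0.3344 (×9).
Sum = 3.010016; P₂ = 3.010016 / 94 = 0.032.

0.032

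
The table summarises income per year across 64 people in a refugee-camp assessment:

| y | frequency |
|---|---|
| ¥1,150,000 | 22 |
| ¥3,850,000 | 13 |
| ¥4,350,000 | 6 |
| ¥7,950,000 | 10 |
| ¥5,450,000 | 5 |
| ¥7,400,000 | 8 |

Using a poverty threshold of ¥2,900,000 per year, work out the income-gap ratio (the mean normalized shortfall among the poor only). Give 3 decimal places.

Below the line: 22×¥1,150,000 (q = 22 of N = 64).
Shortfall ratios (z−y)/z: 0.6034 (×22); sum = 13.275862.
I averages over the q = 22 poor units only: 13.275862 / 22 = 0.603.

0.603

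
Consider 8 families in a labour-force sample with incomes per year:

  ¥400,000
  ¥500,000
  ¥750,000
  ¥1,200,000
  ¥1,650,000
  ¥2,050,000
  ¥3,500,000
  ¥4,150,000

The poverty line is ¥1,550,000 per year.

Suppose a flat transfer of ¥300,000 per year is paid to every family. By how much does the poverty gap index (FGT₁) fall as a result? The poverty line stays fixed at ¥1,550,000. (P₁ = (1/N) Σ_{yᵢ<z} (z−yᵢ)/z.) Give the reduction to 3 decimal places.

Before: below the line — ¥400,000, ¥500,000, ¥750,000, ¥1,200,000; poverty gap index (FGT₁) = 0.27016.
After the ¥300,000 transfer: below the line — ¥700,000, ¥800,000, ¥1,050,000, ¥1,500,000; poverty gap index (FGT₁) = 0.17339.
Reduction = 0.27016 − 0.17339 = 0.097.

0.097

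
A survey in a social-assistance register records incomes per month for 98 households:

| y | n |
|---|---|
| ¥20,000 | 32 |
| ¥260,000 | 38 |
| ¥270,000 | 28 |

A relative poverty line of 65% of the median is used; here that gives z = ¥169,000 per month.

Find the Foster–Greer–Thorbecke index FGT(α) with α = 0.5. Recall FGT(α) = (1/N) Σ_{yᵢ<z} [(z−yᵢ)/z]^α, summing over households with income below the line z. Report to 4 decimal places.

Incomes under z: 32×¥20,000 (q = 32 of N = 98).
Normalized shortfalls: (169000−20000)/169000 = 0.8817 (×32).
Raised to α = 0.5: 0.93897 (×32).
Sum = 30.046906; FGT(0.5) = 30.046906 / 98 = 0.3066.

0.3066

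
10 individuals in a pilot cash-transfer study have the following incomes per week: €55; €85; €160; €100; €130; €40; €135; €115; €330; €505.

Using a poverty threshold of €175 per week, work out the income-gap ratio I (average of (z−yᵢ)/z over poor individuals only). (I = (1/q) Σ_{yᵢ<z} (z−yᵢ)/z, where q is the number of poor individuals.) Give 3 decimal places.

0.414

Poor units: €40, €55, €85, €100, €115, €130, €135, €160 (q = 8 of N = 10).
Relative gaps: 0.7714, 0.6857, 0.5143, 0.4286, 0.3429, 0.2571, 0.2286, 0.0857; sum = 3.314286.
The income-gap ratio divides by q (the poor only): 3.314286 / 8 = 0.414.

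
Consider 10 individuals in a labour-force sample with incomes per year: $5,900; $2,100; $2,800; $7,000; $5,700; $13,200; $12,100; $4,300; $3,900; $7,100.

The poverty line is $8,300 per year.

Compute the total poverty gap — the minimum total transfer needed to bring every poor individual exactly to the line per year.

$27,600

Incomes under z: $2,100, $2,800, $3,900, $4,300, $5,700, $5,900, $7,000, $7,100 (q = 8 of N = 10).
Individual gaps: 8300−2100 = 6200; 8300−2800 = 5500; 8300−3900 = 4400; 8300−4300 = 4000; 8300−5700 = 2600; 8300−5900 = 2400; 8300−7000 = 1300; 8300−7100 = 1200.
Aggregate gap = $27,600.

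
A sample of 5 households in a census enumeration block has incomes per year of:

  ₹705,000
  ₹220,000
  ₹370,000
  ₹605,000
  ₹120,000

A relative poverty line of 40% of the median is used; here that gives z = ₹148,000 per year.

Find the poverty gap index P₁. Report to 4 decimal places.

0.0378

Poor units: ₹120,000 (q = 1 of N = 5).
Gap ratios (z−y)/z: (148000−120000)/148000 = 0.1892.
Σ = 0.189189. Dividing by the full population N = 5 gives P₁ = 0.0378.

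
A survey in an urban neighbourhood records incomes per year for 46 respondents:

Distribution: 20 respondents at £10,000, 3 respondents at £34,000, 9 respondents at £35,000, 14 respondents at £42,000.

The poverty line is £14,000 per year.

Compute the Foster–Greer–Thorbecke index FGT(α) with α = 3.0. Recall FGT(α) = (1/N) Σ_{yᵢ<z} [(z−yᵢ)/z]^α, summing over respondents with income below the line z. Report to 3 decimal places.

Below the line: 20×£10,000 (q = 20 of N = 46).
Shortfall ratios: (14000−10000)/14000 = 0.2857 (×20).
Raised to α = 3.0: 0.02332 (×20).
Sum = 0.466472; FGT(3.0) = 0.466472 / 46 = 0.010.

0.010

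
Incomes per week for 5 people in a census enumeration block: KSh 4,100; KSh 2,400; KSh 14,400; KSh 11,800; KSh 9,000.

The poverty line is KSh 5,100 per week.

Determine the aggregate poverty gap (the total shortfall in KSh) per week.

Below the line: KSh 2,400, KSh 4,100 (q = 2 of N = 5).
Individual gaps: 5100−2400 = 2700; 5100−4100 = 1000.
Aggregate gap = KSh 3,700.

KSh 3,700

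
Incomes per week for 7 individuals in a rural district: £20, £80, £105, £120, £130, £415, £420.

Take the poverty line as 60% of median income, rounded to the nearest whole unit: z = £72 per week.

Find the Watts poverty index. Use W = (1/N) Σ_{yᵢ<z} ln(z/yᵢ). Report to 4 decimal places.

Below the line: £20 (q = 1 of N = 7).
ln(z/y) terms: ln(72/20) = 1.2809.
W = 1.280934 / 7 = 0.1830.

0.1830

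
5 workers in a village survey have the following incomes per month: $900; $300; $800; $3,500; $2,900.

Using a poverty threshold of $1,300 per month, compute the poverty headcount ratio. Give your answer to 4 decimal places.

0.6000

3 of the 5 workers have income below $1,300.
H = 3/5 = 0.6000.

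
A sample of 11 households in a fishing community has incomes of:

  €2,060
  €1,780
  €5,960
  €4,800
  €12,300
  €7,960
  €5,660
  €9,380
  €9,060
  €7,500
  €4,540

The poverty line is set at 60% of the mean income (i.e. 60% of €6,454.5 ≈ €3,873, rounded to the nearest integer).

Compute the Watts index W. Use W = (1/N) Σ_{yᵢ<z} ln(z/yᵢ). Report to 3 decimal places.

Incomes under z: €1,780, €2,060 (q = 2 of N = 11).
ln(z/y) terms: ln(3873/1780) = 0.7774; ln(3873/2060) = 0.6313.
W = 1.408739 / 11 = 0.128.

0.128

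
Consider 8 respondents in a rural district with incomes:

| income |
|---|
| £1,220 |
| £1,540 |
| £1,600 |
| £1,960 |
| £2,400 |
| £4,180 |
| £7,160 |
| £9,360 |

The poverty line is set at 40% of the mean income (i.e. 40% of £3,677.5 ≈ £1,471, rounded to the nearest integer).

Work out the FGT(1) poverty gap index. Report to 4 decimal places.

Below z: £1,220 (q = 1 of N = 8).
Gap ratios (z−y)/z: (1471−1220)/1471 = 0.1706.
Sum of shortfalls = 0.170632; P₁ averages over all N: 0.170632 / 8 = 0.0213.

0.0213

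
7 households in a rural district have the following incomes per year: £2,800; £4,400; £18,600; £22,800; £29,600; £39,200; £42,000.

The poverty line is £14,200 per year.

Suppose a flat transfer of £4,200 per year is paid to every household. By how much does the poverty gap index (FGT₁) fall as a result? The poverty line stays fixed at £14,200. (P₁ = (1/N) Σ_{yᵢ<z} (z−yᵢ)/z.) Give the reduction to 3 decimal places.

0.085

Before: below the line — £2,800, £4,400; poverty gap index (FGT₁) = 0.21328.
After the £4,200 transfer: below the line — £7,000, £8,600; poverty gap index (FGT₁) = 0.12877.
Reduction = 0.21328 − 0.12877 = 0.085.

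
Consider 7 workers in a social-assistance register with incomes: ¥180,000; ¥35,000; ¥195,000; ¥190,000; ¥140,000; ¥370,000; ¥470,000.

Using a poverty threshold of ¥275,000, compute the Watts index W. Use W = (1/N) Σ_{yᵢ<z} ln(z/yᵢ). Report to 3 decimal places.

0.553

Below the line: ¥35,000, ¥140,000, ¥180,000, ¥190,000, ¥195,000 (q = 5 of N = 7).
Log gaps: ln(275000/35000) = 2.0614; ln(275000/140000) = 0.6751; ln(275000/180000) = 0.4238; ln(275000/190000) = 0.3697; ln(275000/195000) = 0.3438.
W = 3.873885 / 7 = 0.553.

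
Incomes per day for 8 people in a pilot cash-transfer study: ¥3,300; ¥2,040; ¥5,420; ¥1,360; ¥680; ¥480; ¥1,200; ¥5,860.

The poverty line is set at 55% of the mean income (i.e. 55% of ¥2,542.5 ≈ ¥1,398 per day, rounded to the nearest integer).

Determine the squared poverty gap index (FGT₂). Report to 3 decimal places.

Incomes under z: ¥480, ¥680, ¥1,200, ¥1,360 (q = 4 of N = 8).
Relative gaps: (1398−480)/1398 = 0.6567; (1398−680)/1398 = 0.5136; (1398−1200)/1398 = 0.1416; (1398−1360)/1398 = 0.0272.
Squared: 0.4312; 0.2638; 0.0201; 0.0007.
Sum = 0.715766; P₂ = 0.715766 / 8 = 0.089.

0.089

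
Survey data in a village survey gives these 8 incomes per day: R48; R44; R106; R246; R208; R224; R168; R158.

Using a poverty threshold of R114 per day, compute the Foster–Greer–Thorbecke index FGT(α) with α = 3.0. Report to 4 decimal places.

Incomes under z: R44, R48, R106 (q = 3 of N = 8).
Relative gaps: (114−44)/114 = 0.6140; (114−48)/114 = 0.5789; (114−106)/114 = 0.0702.
Raised to α = 3.0: 0.23152; 0.19405; 0.00035.
Sum = 0.425912; FGT(3.0) = 0.425912 / 8 = 0.0532.

0.0532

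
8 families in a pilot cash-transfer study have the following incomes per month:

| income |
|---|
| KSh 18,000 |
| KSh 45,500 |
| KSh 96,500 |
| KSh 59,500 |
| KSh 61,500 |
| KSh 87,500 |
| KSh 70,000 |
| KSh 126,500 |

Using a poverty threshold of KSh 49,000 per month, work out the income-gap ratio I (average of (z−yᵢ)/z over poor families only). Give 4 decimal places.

0.3520

Poor units: KSh 18,000, KSh 45,500 (q = 2 of N = 8).
Relative gaps: 0.6327, 0.0714; sum = 0.704082.
I averages over the q = 2 poor units only: 0.704082 / 2 = 0.3520.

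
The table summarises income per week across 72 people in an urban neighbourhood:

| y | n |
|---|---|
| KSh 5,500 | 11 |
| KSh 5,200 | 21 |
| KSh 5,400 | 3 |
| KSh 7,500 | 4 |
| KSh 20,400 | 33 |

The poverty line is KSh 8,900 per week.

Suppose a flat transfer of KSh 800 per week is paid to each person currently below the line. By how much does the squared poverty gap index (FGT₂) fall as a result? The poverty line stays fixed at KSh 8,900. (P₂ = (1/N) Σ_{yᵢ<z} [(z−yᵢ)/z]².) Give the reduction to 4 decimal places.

Before: below the line — 21×KSh 5,200, 3×KSh 5,400, 11×KSh 5,500, 4×KSh 7,500; squared poverty gap index (FGT₂) = 0.080524.
After the KSh 800 transfer: below the line — 21×KSh 6,000, 3×KSh 6,200, 11×KSh 6,300, 4×KSh 8,300; squared poverty gap index (FGT₂) = 0.048093.
Reduction = 0.080524 − 0.048093 = 0.0324.

0.0324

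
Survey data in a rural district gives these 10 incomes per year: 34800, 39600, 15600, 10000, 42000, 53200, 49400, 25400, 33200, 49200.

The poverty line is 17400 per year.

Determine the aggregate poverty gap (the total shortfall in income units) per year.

Incomes under z: 10000, 15600 (q = 2 of N = 10).
Individual gaps: 17400−10000 = 7400; 17400−15600 = 1800.
Aggregate gap = 9200.

9200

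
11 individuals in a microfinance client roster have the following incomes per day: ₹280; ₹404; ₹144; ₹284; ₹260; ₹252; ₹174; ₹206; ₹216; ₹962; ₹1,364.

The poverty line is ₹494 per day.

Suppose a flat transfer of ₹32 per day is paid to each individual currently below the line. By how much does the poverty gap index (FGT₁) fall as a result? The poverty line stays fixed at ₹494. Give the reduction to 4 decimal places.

0.0530

Before: below the line — ₹144, ₹174, ₹206, ₹216, ₹252, ₹260, ₹280, ₹284, ₹404; poverty gap index (FGT₁) = 0.409643.
After the ₹32 transfer: below the line — ₹176, ₹206, ₹238, ₹248, ₹284, ₹292, ₹312, ₹316, ₹436; poverty gap index (FGT₁) = 0.356643.
Reduction = 0.409643 − 0.356643 = 0.0530.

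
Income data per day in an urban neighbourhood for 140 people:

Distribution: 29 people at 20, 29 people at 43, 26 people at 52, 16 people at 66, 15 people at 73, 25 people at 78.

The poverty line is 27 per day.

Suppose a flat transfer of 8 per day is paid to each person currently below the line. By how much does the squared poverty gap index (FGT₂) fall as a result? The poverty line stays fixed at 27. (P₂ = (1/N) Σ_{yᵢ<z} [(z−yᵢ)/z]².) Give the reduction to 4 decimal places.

0.0139

Before: below the line — 29×20; squared poverty gap index (FGT₂) = 0.013923.
After the 8 transfer: below the line — none; squared poverty gap index (FGT₂) = 0.000000.
Reduction = 0.013923 − 0.000000 = 0.0139.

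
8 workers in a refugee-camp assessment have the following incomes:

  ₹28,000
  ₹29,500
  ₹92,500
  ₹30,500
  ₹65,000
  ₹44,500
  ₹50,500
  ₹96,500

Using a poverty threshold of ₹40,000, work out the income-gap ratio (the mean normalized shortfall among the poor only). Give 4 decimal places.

Below z: ₹28,000, ₹29,500, ₹30,500 (q = 3 of N = 8).
Shortfall ratios (z−y)/z: 0.3000, 0.2625, 0.2375; sum = 0.800000.
The income-gap ratio divides by q (the poor only): 0.800000 / 3 = 0.2667.

0.2667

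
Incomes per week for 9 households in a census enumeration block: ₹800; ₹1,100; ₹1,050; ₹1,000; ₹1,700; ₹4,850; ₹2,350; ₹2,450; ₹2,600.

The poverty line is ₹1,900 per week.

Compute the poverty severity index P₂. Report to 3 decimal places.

0.105

Poor units: ₹800, ₹1,000, ₹1,050, ₹1,100, ₹1,700 (q = 5 of N = 9).
Shortfall ratios: (1900−800)/1900 = 0.5789; (1900−1000)/1900 = 0.4737; (1900−1050)/1900 = 0.4474; (1900−1100)/1900 = 0.4211; (1900−1700)/1900 = 0.1053.
Squared: 0.3352; 0.2244; 0.2001; 0.1773; 0.0111.
Sum = 0.948061; P₂ = 0.948061 / 9 = 0.105.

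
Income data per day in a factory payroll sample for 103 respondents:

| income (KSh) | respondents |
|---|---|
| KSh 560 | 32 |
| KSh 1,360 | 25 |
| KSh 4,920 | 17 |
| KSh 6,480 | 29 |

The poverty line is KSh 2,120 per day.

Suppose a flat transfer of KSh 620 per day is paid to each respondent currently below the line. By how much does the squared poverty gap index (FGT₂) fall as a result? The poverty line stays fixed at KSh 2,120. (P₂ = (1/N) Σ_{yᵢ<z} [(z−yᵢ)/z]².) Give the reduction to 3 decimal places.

0.137

Before: below the line — 32×KSh 560, 25×KSh 1,360; squared poverty gap index (FGT₂) = 0.19942.
After the KSh 620 transfer: below the line — 32×KSh 1,180, 25×KSh 1,980; squared poverty gap index (FGT₂) = 0.06214.
Reduction = 0.19942 − 0.06214 = 0.137.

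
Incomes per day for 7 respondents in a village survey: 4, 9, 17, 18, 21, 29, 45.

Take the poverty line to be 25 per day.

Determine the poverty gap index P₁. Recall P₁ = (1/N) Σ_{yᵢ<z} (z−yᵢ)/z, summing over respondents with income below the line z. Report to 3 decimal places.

Poor units: 4, 9, 17, 18, 21 (q = 5 of N = 7).
Gap ratios (z−y)/z: (25−4)/25 = 0.8400; (25−9)/25 = 0.6400; (25−17)/25 = 0.3200; (25−18)/25 = 0.2800; (25−21)/25 = 0.1600.
Σ = 2.240000. Dividing by the full population N = 7 gives P₁ = 0.320.

0.320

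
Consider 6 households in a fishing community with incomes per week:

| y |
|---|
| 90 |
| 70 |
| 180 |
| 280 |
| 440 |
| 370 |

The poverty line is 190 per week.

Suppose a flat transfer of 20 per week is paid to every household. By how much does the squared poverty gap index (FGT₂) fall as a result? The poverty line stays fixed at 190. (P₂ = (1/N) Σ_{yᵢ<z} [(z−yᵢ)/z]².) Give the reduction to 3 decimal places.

Before: below the line — 70, 90, 180; squared poverty gap index (FGT₂) = 0.11311.
After the 20 transfer: below the line — 90, 110; squared poverty gap index (FGT₂) = 0.07572.
Reduction = 0.11311 − 0.07572 = 0.037.

0.037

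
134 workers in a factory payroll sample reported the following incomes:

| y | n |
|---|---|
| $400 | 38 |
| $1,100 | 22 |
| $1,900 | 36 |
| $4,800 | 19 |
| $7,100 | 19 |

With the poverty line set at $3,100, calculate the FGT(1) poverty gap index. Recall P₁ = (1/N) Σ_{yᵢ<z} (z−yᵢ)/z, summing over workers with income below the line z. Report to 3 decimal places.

Below the line: 38×$400, 22×$1,100, 36×$1,900 (q = 96 of N = 134).
Relative gaps: (3100−400)/3100 = 0.8710 (×38); (3100−1100)/3100 = 0.6452 (×22); (3100−1900)/3100 = 0.3871 (×36).
Σ = 61.225806. Dividing by the full population N = 134 gives P₁ = 0.457.

0.457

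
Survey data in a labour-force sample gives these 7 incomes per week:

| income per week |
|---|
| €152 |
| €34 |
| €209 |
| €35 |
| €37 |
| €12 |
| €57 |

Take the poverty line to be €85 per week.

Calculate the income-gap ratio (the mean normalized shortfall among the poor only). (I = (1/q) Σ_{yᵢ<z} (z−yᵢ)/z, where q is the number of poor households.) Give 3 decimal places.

Below z: €12, €34, €35, €37, €57 (q = 5 of N = 7).
Shortfall ratios (z−y)/z: 0.8588, 0.6000, 0.5882, 0.5647, 0.3294; sum = 2.941176.
I averages over the q = 5 poor units only: 2.941176 / 5 = 0.588.

0.588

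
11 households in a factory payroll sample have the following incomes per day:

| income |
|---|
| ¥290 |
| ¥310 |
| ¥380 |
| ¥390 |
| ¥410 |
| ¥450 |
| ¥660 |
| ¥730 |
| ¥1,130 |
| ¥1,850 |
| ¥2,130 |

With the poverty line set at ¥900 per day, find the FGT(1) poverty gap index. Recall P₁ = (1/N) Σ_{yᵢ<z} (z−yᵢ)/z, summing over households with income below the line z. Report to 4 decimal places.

0.3616

Poor units: ¥290, ¥310, ¥380, ¥390, ¥410, ¥450, ¥660, ¥730 (q = 8 of N = 11).
Relative gaps: (900−290)/900 = 0.6778; (900−310)/900 = 0.6556; (900−380)/900 = 0.5778; (900−390)/900 = 0.5667; (900−410)/900 = 0.5444; (900−450)/900 = 0.5000; (900−660)/900 = 0.2667; (900−730)/900 = 0.1889.
Sum of shortfalls = 3.977778; P₁ averages over all N: 3.977778 / 11 = 0.3616.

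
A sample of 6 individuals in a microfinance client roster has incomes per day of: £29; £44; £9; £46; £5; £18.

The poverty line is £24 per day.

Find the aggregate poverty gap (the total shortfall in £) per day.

£40

Incomes under z: £5, £9, £18 (q = 3 of N = 6).
Individual gaps: 24−5 = 19; 24−9 = 15; 24−18 = 6.
Aggregate gap = £40.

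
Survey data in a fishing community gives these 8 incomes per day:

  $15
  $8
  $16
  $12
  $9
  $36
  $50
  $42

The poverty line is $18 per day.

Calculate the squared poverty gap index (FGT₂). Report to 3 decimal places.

0.089

Below z: $8, $9, $12, $15, $16 (q = 5 of N = 8).
Normalized shortfalls: (18−8)/18 = 0.5556; (18−9)/18 = 0.5000; (18−12)/18 = 0.3333; (18−15)/18 = 0.1667; (18−16)/18 = 0.1111.
Squared: 0.3086; 0.2500; 0.1111; 0.0278; 0.0123.
Sum = 0.709877; P₂ = 0.709877 / 8 = 0.089.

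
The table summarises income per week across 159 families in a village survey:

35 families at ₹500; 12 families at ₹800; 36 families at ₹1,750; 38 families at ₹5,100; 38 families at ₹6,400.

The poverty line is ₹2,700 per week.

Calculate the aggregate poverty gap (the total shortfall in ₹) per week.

₹134,000

Below z: 35×₹500, 12×₹800, 36×₹1,750 (q = 83 of N = 159).
Individual gaps: 35×(2700−500) = 77000; 12×(2700−800) = 22800; 36×(2700−1750) = 34200.
Aggregate gap = ₹134,000.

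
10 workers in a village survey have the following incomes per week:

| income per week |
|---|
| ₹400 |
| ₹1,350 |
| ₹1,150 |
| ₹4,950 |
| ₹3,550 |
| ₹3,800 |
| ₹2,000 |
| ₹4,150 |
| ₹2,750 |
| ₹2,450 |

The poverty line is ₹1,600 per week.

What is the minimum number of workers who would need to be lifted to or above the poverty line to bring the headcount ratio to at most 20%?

1

3 of the 10 workers are poor, so H = 3/10 = 0.300.
A headcount ratio of at most 20% allows at most ⌊0.20 × 10⌋ = 2 poor workers.
So at least 3 − 2 = 1 must be lifted.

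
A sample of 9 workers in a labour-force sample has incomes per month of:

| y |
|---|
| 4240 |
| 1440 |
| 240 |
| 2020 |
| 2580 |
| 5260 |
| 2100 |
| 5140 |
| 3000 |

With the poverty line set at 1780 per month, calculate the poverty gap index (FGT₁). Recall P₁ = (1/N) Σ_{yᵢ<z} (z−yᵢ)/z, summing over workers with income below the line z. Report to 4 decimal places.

Incomes under z: 240, 1440 (q = 2 of N = 9).
Relative gaps: (1780−240)/1780 = 0.8652; (1780−1440)/1780 = 0.1910.
Sum of shortfalls = 1.056180; P₁ averages over all N: 1.056180 / 9 = 0.1174.

0.1174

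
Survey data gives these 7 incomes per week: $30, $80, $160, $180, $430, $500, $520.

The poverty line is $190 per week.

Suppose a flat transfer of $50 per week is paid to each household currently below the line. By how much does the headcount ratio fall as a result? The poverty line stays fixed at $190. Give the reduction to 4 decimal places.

Before: below the line — $30, $80, $160, $180; headcount ratio = 0.571429.
After the $50 transfer: below the line — $80, $130; headcount ratio = 0.285714.
Reduction = 0.571429 − 0.285714 = 0.2857.

0.2857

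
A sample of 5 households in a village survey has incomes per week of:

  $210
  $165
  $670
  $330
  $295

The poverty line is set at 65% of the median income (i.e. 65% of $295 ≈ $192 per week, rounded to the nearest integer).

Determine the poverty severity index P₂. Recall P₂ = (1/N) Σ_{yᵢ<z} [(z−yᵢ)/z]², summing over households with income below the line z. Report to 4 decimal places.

Below z: $165 (q = 1 of N = 5).
Normalized shortfalls: (192−165)/192 = 0.1406.
Squared: 0.0198.
Sum = 0.019775; P₂ = 0.019775 / 5 = 0.0040.

0.0040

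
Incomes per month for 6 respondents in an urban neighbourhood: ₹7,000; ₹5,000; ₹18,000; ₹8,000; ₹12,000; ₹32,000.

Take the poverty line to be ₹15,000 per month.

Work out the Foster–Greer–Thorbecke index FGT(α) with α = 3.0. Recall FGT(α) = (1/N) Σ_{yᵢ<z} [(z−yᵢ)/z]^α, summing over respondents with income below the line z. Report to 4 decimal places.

Below z: ₹5,000, ₹7,000, ₹8,000, ₹12,000 (q = 4 of N = 6).
Relative gaps: (15000−5000)/15000 = 0.6667; (15000−7000)/15000 = 0.5333; (15000−8000)/15000 = 0.4667; (15000−12000)/15000 = 0.2000.
Raised to α = 3.0: 0.29630; 0.15170; 0.10163; 0.00800.
Sum = 0.557630; FGT(3.0) = 0.557630 / 6 = 0.0929.

0.0929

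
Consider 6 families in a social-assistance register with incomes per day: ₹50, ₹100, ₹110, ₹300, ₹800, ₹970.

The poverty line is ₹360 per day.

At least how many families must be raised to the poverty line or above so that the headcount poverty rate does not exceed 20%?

Currently q = 4 of N = 6 are below the line (H = 0.667).
A headcount ratio of at most 20% allows at most ⌊0.20 × 6⌋ = 1 poor families.
So at least 4 − 1 = 3 must be lifted.

3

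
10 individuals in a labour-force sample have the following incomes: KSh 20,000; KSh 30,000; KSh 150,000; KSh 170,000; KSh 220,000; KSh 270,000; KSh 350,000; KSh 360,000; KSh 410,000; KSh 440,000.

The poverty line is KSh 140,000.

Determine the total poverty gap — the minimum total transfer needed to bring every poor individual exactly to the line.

KSh 230,000

Incomes under z: KSh 20,000, KSh 30,000 (q = 2 of N = 10).
Individual gaps: 140000−20000 = 120000; 140000−30000 = 110000.
Aggregate gap = KSh 230,000.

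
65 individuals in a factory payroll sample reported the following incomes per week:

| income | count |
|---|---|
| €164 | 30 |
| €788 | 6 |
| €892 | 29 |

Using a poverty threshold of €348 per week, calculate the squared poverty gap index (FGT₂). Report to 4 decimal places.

0.1290

Below z: 30×€164 (q = 30 of N = 65).
Normalized shortfalls: (348−164)/348 = 0.5287 (×30).
Squared: 0.2796 (×30).
Sum = 8.386841; P₂ = 8.386841 / 65 = 0.1290.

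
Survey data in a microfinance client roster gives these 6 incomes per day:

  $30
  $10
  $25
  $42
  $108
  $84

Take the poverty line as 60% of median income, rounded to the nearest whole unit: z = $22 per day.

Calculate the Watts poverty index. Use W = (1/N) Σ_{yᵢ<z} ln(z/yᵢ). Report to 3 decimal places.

Below the line: $10 (q = 1 of N = 6).
Log shortfalls: ln(22/10) = 0.7885.
W = 0.788457 / 6 = 0.131.

0.131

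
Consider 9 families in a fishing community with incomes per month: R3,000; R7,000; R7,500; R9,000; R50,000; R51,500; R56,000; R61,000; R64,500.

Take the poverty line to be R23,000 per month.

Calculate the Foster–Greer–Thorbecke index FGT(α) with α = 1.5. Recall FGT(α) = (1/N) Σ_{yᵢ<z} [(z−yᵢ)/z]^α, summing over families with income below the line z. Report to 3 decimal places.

0.269

Below the line: R3,000, R7,000, R7,500, R9,000 (q = 4 of N = 9).
Relative gaps: (23000−3000)/23000 = 0.8696; (23000−7000)/23000 = 0.6957; (23000−7500)/23000 = 0.6739; (23000−9000)/23000 = 0.6087.
Raised to α = 1.5: 0.81087; 0.58021; 0.55323; 0.47490.
Sum = 2.419216; FGT(1.5) = 2.419216 / 9 = 0.269.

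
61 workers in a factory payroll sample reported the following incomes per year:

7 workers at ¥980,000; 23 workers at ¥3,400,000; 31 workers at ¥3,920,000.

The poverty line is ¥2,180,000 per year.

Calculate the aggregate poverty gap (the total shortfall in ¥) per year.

Below the line: 7×¥980,000 (q = 7 of N = 61).
Individual gaps: 7×(2180000−980000) = 8400000.
Aggregate gap = ¥8,400,000.

¥8,400,000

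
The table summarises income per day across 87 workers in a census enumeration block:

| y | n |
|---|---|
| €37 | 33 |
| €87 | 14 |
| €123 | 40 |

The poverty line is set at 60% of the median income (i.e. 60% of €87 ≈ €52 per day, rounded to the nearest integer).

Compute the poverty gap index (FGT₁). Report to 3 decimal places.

Incomes under z: 33×€37 (q = 33 of N = 87).
Normalized shortfalls: (52−37)/52 = 0.2885 (×33).
Sum of shortfalls = 9.519231; P₁ averages over all N: 9.519231 / 87 = 0.109.

0.109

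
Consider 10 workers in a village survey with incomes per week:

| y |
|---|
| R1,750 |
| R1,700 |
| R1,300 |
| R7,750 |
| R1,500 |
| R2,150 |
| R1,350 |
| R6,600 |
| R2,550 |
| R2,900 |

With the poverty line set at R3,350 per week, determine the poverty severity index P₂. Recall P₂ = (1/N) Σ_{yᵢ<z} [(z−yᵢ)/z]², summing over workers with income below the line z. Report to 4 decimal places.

0.1710

Poor units: R1,300, R1,350, R1,500, R1,700, R1,750, R2,150, R2,550, R2,900 (q = 8 of N = 10).
Normalized shortfalls: (3350−1300)/3350 = 0.6119; (3350−1350)/3350 = 0.5970; (3350−1500)/3350 = 0.5522; (3350−1700)/3350 = 0.4925; (3350−1750)/3350 = 0.4776; (3350−2150)/3350 = 0.3582; (3350−2550)/3350 = 0.2388; (3350−2900)/3350 = 0.1343.
Squared: 0.3745; 0.3564; 0.3050; 0.2426; 0.2281; 0.1283; 0.0570; 0.0180.
Sum = 1.709958; P₂ = 1.709958 / 10 = 0.1710.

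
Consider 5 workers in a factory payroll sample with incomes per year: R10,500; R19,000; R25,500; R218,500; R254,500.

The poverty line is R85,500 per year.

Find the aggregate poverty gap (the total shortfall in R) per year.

R201,500

Incomes under z: R10,500, R19,000, R25,500 (q = 3 of N = 5).
Individual gaps: 85500−10500 = 75000; 85500−19000 = 66500; 85500−25500 = 60000.
Aggregate gap = R201,500.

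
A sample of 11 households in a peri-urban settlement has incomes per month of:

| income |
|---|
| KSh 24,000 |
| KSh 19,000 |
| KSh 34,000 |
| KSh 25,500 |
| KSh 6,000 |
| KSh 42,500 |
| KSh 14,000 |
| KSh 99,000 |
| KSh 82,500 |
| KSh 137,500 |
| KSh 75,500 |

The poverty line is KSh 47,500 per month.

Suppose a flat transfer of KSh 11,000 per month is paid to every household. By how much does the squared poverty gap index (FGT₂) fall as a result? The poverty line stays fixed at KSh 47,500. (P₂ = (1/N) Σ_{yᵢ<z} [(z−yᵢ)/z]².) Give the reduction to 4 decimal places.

Before: below the line — KSh 6,000, KSh 14,000, KSh 19,000, KSh 24,000, KSh 25,500, KSh 34,000, KSh 42,500; squared poverty gap index (FGT₂) = 0.197441.
After the KSh 11,000 transfer: below the line — KSh 17,000, KSh 25,000, KSh 30,000, KSh 35,000, KSh 36,500, KSh 45,000; squared poverty gap index (FGT₂) = 0.081642.
Reduction = 0.197441 − 0.081642 = 0.1158.

0.1158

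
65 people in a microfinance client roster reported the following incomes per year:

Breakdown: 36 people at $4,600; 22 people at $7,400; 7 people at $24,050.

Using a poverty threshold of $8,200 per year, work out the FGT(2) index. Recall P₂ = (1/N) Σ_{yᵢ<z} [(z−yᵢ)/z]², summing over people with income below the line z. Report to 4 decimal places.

Poor units: 36×$4,600, 22×$7,400 (q = 58 of N = 65).
Normalized shortfalls: (8200−4600)/8200 = 0.4390 (×36); (8200−7400)/8200 = 0.0976 (×22).
Squared: 0.1927 (×36); 0.0095 (×22).
Sum = 7.148126; P₂ = 7.148126 / 65 = 0.1100.

0.1100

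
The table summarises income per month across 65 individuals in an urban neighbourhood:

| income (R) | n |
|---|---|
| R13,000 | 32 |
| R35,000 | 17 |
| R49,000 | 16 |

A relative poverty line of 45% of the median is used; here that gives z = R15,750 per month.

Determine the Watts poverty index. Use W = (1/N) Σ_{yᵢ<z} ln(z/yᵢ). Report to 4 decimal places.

Poor units: 32×R13,000 (q = 32 of N = 65).
Log gaps: ln(15750/13000) = 0.1919 (×32).
W = 6.140512 / 65 = 0.0945.

0.0945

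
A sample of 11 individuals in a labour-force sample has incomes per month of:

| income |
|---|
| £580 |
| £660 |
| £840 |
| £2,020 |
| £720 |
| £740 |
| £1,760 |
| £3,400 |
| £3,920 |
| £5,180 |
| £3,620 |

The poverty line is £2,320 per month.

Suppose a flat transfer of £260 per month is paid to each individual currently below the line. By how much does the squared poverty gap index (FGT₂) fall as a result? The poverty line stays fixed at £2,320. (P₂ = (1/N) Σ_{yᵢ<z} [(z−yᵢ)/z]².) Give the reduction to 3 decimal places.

0.070

Before: below the line — £580, £660, £720, £740, £840, £1,760, £2,020; squared poverty gap index (FGT₂) = 0.22689.
After the £260 transfer: below the line — £840, £920, £980, £1,000, £1,100, £2,020, £2,280; squared poverty gap index (FGT₂) = 0.15654.
Reduction = 0.22689 − 0.15654 = 0.070.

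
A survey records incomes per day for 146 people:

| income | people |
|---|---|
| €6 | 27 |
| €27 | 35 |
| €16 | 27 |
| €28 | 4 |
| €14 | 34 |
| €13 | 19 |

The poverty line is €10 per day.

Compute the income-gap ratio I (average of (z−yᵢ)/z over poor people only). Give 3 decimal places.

Below the line: 27×€6 (q = 27 of N = 146).
Shortfall ratios (z−y)/z: 0.4000 (×27); sum = 10.800000.
The income-gap ratio divides by q (the poor only): 10.800000 / 27 = 0.400.

0.400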